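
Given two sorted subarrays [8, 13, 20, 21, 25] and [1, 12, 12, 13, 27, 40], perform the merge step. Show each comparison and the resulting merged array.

Merging process:

Compare 8 vs 1: take 1 from right. Merged: [1]
Compare 8 vs 12: take 8 from left. Merged: [1, 8]
Compare 13 vs 12: take 12 from right. Merged: [1, 8, 12]
Compare 13 vs 12: take 12 from right. Merged: [1, 8, 12, 12]
Compare 13 vs 13: take 13 from left. Merged: [1, 8, 12, 12, 13]
Compare 20 vs 13: take 13 from right. Merged: [1, 8, 12, 12, 13, 13]
Compare 20 vs 27: take 20 from left. Merged: [1, 8, 12, 12, 13, 13, 20]
Compare 21 vs 27: take 21 from left. Merged: [1, 8, 12, 12, 13, 13, 20, 21]
Compare 25 vs 27: take 25 from left. Merged: [1, 8, 12, 12, 13, 13, 20, 21, 25]
Append remaining from right: [27, 40]. Merged: [1, 8, 12, 12, 13, 13, 20, 21, 25, 27, 40]

Final merged array: [1, 8, 12, 12, 13, 13, 20, 21, 25, 27, 40]
Total comparisons: 9

The merged array is [1, 8, 12, 12, 13, 13, 20, 21, 25, 27, 40], requiring 9 comparisons. The merge step runs in O(n) time where n is the total number of elements.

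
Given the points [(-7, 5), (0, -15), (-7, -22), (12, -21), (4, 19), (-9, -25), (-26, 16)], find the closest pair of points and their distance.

Computing all pairwise distances among 7 points:

d((-7, 5), (0, -15)) = 21.1896
d((-7, 5), (-7, -22)) = 27.0
d((-7, 5), (12, -21)) = 32.2025
d((-7, 5), (4, 19)) = 17.8045
d((-7, 5), (-9, -25)) = 30.0666
d((-7, 5), (-26, 16)) = 21.9545
d((0, -15), (-7, -22)) = 9.8995
d((0, -15), (12, -21)) = 13.4164
d((0, -15), (4, 19)) = 34.2345
d((0, -15), (-9, -25)) = 13.4536
d((0, -15), (-26, 16)) = 40.4599
d((-7, -22), (12, -21)) = 19.0263
d((-7, -22), (4, 19)) = 42.45
d((-7, -22), (-9, -25)) = 3.6056 <-- minimum
d((-7, -22), (-26, 16)) = 42.4853
d((12, -21), (4, 19)) = 40.7922
d((12, -21), (-9, -25)) = 21.3776
d((12, -21), (-26, 16)) = 53.0377
d((4, 19), (-9, -25)) = 45.8803
d((4, 19), (-26, 16)) = 30.1496
d((-9, -25), (-26, 16)) = 44.3847

Closest pair: (-7, -22) and (-9, -25) with distance 3.6056

The closest pair is (-7, -22) and (-9, -25) with Euclidean distance 3.6056. For 7 points, brute-force pairwise comparison is shown above. For large n, the divide-and-conquer algorithm (sort by x, recurse on halves, check the dividing strip) achieves O(n log n).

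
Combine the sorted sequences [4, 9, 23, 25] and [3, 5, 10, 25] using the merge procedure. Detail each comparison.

Merging process:

Compare 4 vs 3: take 3 from right. Merged: [3]
Compare 4 vs 5: take 4 from left. Merged: [3, 4]
Compare 9 vs 5: take 5 from right. Merged: [3, 4, 5]
Compare 9 vs 10: take 9 from left. Merged: [3, 4, 5, 9]
Compare 23 vs 10: take 10 from right. Merged: [3, 4, 5, 9, 10]
Compare 23 vs 25: take 23 from left. Merged: [3, 4, 5, 9, 10, 23]
Compare 25 vs 25: take 25 from left. Merged: [3, 4, 5, 9, 10, 23, 25]
Append remaining from right: [25]. Merged: [3, 4, 5, 9, 10, 23, 25, 25]

Final merged array: [3, 4, 5, 9, 10, 23, 25, 25]
Total comparisons: 7

The merged array is [3, 4, 5, 9, 10, 23, 25, 25], requiring 7 comparisons. The merge step runs in O(n) time where n is the total number of elements.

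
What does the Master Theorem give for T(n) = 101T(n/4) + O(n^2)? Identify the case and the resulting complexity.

Master Theorem for T(n) = 101T(n/4) + O(n^2):

a = 101, b = 4, c = 2
log_b(a) = log_4(101) = 3.3291

Case 1: c = 2 < log_4(101) = 3.3291
T(n) = O(n^(log_4 101))

For T(n) = 101T(n/4) + O(n^2): log_4(101) = 3.3291. This is Case 1 of the Master Theorem (c < log_b(a), work dominated by leaves), giving O(n^(log_4 101)).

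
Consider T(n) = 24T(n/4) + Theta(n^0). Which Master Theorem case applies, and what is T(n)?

Master Theorem for T(n) = 24T(n/4) + O(n^0):

a = 24, b = 4, c = 0
log_b(a) = log_4(24) = 2.2925

Case 1: c = 0 < log_4(24) = 2.2925
T(n) = O(n^(log_4 24))

For T(n) = 24T(n/4) + O(n^0): log_4(24) = 2.2925. This is Case 1 of the Master Theorem (c < log_b(a), work dominated by leaves), giving O(n^(log_4 24)).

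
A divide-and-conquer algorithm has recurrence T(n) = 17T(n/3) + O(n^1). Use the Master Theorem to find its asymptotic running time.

Master Theorem for T(n) = 17T(n/3) + O(n^1):

a = 17, b = 3, c = 1
log_b(a) = log_3(17) = 2.5789

Case 1: c = 1 < log_3(17) = 2.5789
T(n) = O(n^(log_3 17))

For T(n) = 17T(n/3) + O(n^1): log_3(17) = 2.5789. This is Case 1 of the Master Theorem (c < log_b(a), work dominated by leaves), giving O(n^(log_3 17)).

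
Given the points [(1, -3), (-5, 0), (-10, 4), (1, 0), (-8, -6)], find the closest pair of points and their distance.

Computing all pairwise distances among 5 points:

d((1, -3), (-5, 0)) = 6.7082
d((1, -3), (-10, 4)) = 13.0384
d((1, -3), (1, 0)) = 3.0 <-- minimum
d((1, -3), (-8, -6)) = 9.4868
d((-5, 0), (-10, 4)) = 6.4031
d((-5, 0), (1, 0)) = 6.0
d((-5, 0), (-8, -6)) = 6.7082
d((-10, 4), (1, 0)) = 11.7047
d((-10, 4), (-8, -6)) = 10.198
d((1, 0), (-8, -6)) = 10.8167

Closest pair: (1, -3) and (1, 0) with distance 3.0

The closest pair is (1, -3) and (1, 0) with Euclidean distance 3.0. For 5 points, brute-force pairwise comparison is shown above. For large n, the divide-and-conquer algorithm (sort by x, recurse on halves, check the dividing strip) achieves O(n log n).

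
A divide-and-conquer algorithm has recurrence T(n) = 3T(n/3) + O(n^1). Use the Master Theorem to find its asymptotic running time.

Master Theorem for T(n) = 3T(n/3) + O(n^1):

a = 3, b = 3, c = 1
log_b(a) = log_3(3) = 1.0000

Case 2: c = 1 = log_3(3) = 1.0000
T(n) = O(n^1 log n) = O(n log n)

For T(n) = 3T(n/3) + O(n^1): log_3(3) = 1.0000. This is Case 2 of the Master Theorem (c = log_b(a), equal work at all levels), giving O(n log n).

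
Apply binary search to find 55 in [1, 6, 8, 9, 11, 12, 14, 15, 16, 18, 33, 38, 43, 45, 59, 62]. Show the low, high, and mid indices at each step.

Binary search for 55 in [1, 6, 8, 9, 11, 12, 14, 15, 16, 18, 33, 38, 43, 45, 59, 62]:

lo=0, hi=15, mid=7, arr[mid]=15 -> 15 < 55, search right half
lo=8, hi=15, mid=11, arr[mid]=38 -> 38 < 55, search right half
lo=12, hi=15, mid=13, arr[mid]=45 -> 45 < 55, search right half
lo=14, hi=15, mid=14, arr[mid]=59 -> 59 > 55, search left half
lo=14 > hi=13, target 55 not found

Binary search determines that 55 is not in the array after 4 comparisons. The search space was exhausted without finding the target.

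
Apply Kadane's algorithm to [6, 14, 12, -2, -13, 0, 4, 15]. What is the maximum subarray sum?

Using Kadane's algorithm on [6, 14, 12, -2, -13, 0, 4, 15]:

Scanning through the array:
Position 1 (value 14): max_ending_here = 20, max_so_far = 20
Position 2 (value 12): max_ending_here = 32, max_so_far = 32
Position 3 (value -2): max_ending_here = 30, max_so_far = 32
Position 4 (value -13): max_ending_here = 17, max_so_far = 32
Position 5 (value 0): max_ending_here = 17, max_so_far = 32
Position 6 (value 4): max_ending_here = 21, max_so_far = 32
Position 7 (value 15): max_ending_here = 36, max_so_far = 36

Maximum subarray: [6, 14, 12, -2, -13, 0, 4, 15]
Maximum sum: 36

The maximum subarray is [6, 14, 12, -2, -13, 0, 4, 15] with sum 36. This subarray runs from index 0 to index 7.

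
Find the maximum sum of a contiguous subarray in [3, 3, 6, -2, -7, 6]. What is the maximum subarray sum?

Using Kadane's algorithm on [3, 3, 6, -2, -7, 6]:

Scanning through the array:
Position 1 (value 3): max_ending_here = 6, max_so_far = 6
Position 2 (value 6): max_ending_here = 12, max_so_far = 12
Position 3 (value -2): max_ending_here = 10, max_so_far = 12
Position 4 (value -7): max_ending_here = 3, max_so_far = 12
Position 5 (value 6): max_ending_here = 9, max_so_far = 12

Maximum subarray: [3, 3, 6]
Maximum sum: 12

The maximum subarray is [3, 3, 6] with sum 12. This subarray runs from index 0 to index 2.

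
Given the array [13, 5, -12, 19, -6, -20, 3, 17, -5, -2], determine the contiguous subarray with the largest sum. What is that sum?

Using Kadane's algorithm on [13, 5, -12, 19, -6, -20, 3, 17, -5, -2]:

Scanning through the array:
Position 1 (value 5): max_ending_here = 18, max_so_far = 18
Position 2 (value -12): max_ending_here = 6, max_so_far = 18
Position 3 (value 19): max_ending_here = 25, max_so_far = 25
Position 4 (value -6): max_ending_here = 19, max_so_far = 25
Position 5 (value -20): max_ending_here = -1, max_so_far = 25
Position 6 (value 3): max_ending_here = 3, max_so_far = 25
Position 7 (value 17): max_ending_here = 20, max_so_far = 25
Position 8 (value -5): max_ending_here = 15, max_so_far = 25
Position 9 (value -2): max_ending_here = 13, max_so_far = 25

Maximum subarray: [13, 5, -12, 19]
Maximum sum: 25

The maximum subarray is [13, 5, -12, 19] with sum 25. This subarray runs from index 0 to index 3.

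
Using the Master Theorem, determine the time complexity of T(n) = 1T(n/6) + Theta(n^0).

Master Theorem for T(n) = 1T(n/6) + O(n^0):

a = 1, b = 6, c = 0
log_b(a) = log_6(1) = 0.0000

Case 2: c = 0 = log_6(1) = 0.0000
T(n) = O(n^0 log n) = O(log n)

For T(n) = 1T(n/6) + O(n^0): log_6(1) = 0.0000. This is Case 2 of the Master Theorem (c = log_b(a), equal work at all levels), giving O(log n).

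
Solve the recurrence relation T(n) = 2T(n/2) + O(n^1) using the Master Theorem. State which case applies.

Master Theorem for T(n) = 2T(n/2) + O(n^1):

a = 2, b = 2, c = 1
log_b(a) = log_2(2) = 1.0000

Case 2: c = 1 = log_2(2) = 1.0000
T(n) = O(n^1 log n) = O(n log n)

For T(n) = 2T(n/2) + O(n^1): log_2(2) = 1.0000. This is Case 2 of the Master Theorem (c = log_b(a), equal work at all levels), giving O(n log n).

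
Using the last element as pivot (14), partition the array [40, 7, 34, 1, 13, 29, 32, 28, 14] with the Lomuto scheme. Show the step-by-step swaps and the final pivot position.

Lomuto partition with pivot = 14:

Initial array: [40, 7, 34, 1, 13, 29, 32, 28, 14]

arr[0]=40 > 14: no swap
arr[1]=7 <= 14: swap with position 0, array becomes [7, 40, 34, 1, 13, 29, 32, 28, 14]
arr[2]=34 > 14: no swap
arr[3]=1 <= 14: swap with position 1, array becomes [7, 1, 34, 40, 13, 29, 32, 28, 14]
arr[4]=13 <= 14: swap with position 2, array becomes [7, 1, 13, 40, 34, 29, 32, 28, 14]
arr[5]=29 > 14: no swap
arr[6]=32 > 14: no swap
arr[7]=28 > 14: no swap

Place pivot at position 3: [7, 1, 13, 14, 34, 29, 32, 28, 40]
Pivot position: 3

After partitioning with pivot 14, the array becomes [7, 1, 13, 14, 34, 29, 32, 28, 40]. The pivot is placed at index 3. All elements to the left of the pivot are <= 14, and all elements to the right are > 14.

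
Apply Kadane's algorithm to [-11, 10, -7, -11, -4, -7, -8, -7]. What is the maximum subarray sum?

Using Kadane's algorithm on [-11, 10, -7, -11, -4, -7, -8, -7]:

Scanning through the array:
Position 1 (value 10): max_ending_here = 10, max_so_far = 10
Position 2 (value -7): max_ending_here = 3, max_so_far = 10
Position 3 (value -11): max_ending_here = -8, max_so_far = 10
Position 4 (value -4): max_ending_here = -4, max_so_far = 10
Position 5 (value -7): max_ending_here = -7, max_so_far = 10
Position 6 (value -8): max_ending_here = -8, max_so_far = 10
Position 7 (value -7): max_ending_here = -7, max_so_far = 10

Maximum subarray: [10]
Maximum sum: 10

The maximum subarray is [10] with sum 10. This subarray runs from index 1 to index 1.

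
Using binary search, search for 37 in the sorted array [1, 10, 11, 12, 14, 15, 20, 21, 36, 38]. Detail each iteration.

Binary search for 37 in [1, 10, 11, 12, 14, 15, 20, 21, 36, 38]:

lo=0, hi=9, mid=4, arr[mid]=14 -> 14 < 37, search right half
lo=5, hi=9, mid=7, arr[mid]=21 -> 21 < 37, search right half
lo=8, hi=9, mid=8, arr[mid]=36 -> 36 < 37, search right half
lo=9, hi=9, mid=9, arr[mid]=38 -> 38 > 37, search left half
lo=9 > hi=8, target 37 not found

Binary search determines that 37 is not in the array after 4 comparisons. The search space was exhausted without finding the target.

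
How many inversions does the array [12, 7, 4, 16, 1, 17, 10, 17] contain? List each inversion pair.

Finding inversions in [12, 7, 4, 16, 1, 17, 10, 17]:

(0, 1): arr[0]=12 > arr[1]=7
(0, 2): arr[0]=12 > arr[2]=4
(0, 4): arr[0]=12 > arr[4]=1
(0, 6): arr[0]=12 > arr[6]=10
(1, 2): arr[1]=7 > arr[2]=4
(1, 4): arr[1]=7 > arr[4]=1
(2, 4): arr[2]=4 > arr[4]=1
(3, 4): arr[3]=16 > arr[4]=1
(3, 6): arr[3]=16 > arr[6]=10
(5, 6): arr[5]=17 > arr[6]=10

Total inversions: 10

The array has 10 inversion(s): (0,1), (0,2), (0,4), (0,6), (1,2), (1,4), (2,4), (3,4), (3,6), (5,6). Each pair (i,j) satisfies i < j and arr[i] > arr[j].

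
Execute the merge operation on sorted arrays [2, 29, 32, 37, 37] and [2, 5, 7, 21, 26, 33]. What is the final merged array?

Merging process:

Compare 2 vs 2: take 2 from left. Merged: [2]
Compare 29 vs 2: take 2 from right. Merged: [2, 2]
Compare 29 vs 5: take 5 from right. Merged: [2, 2, 5]
Compare 29 vs 7: take 7 from right. Merged: [2, 2, 5, 7]
Compare 29 vs 21: take 21 from right. Merged: [2, 2, 5, 7, 21]
Compare 29 vs 26: take 26 from right. Merged: [2, 2, 5, 7, 21, 26]
Compare 29 vs 33: take 29 from left. Merged: [2, 2, 5, 7, 21, 26, 29]
Compare 32 vs 33: take 32 from left. Merged: [2, 2, 5, 7, 21, 26, 29, 32]
Compare 37 vs 33: take 33 from right. Merged: [2, 2, 5, 7, 21, 26, 29, 32, 33]
Append remaining from left: [37, 37]. Merged: [2, 2, 5, 7, 21, 26, 29, 32, 33, 37, 37]

Final merged array: [2, 2, 5, 7, 21, 26, 29, 32, 33, 37, 37]
Total comparisons: 9

The merged array is [2, 2, 5, 7, 21, 26, 29, 32, 33, 37, 37], requiring 9 comparisons. The merge step runs in O(n) time where n is the total number of elements.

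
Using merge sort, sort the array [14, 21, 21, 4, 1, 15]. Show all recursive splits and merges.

Merge sort trace:

Split: [14, 21, 21, 4, 1, 15] -> [14, 21, 21] and [4, 1, 15]
  Split: [14, 21, 21] -> [14] and [21, 21]
    Split: [21, 21] -> [21] and [21]
    Merge: [21] + [21] -> [21, 21]
  Merge: [14] + [21, 21] -> [14, 21, 21]
  Split: [4, 1, 15] -> [4] and [1, 15]
    Split: [1, 15] -> [1] and [15]
    Merge: [1] + [15] -> [1, 15]
  Merge: [4] + [1, 15] -> [1, 4, 15]
Merge: [14, 21, 21] + [1, 4, 15] -> [1, 4, 14, 15, 21, 21]

Final sorted array: [1, 4, 14, 15, 21, 21]

The merge sort proceeds by recursively splitting the array and merging sorted halves.
After all merges, the sorted array is [1, 4, 14, 15, 21, 21].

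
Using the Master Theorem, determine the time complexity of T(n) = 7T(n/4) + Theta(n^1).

Master Theorem for T(n) = 7T(n/4) + O(n^1):

a = 7, b = 4, c = 1
log_b(a) = log_4(7) = 1.4037

Case 1: c = 1 < log_4(7) = 1.4037
T(n) = O(n^(log_4 7))

For T(n) = 7T(n/4) + O(n^1): log_4(7) = 1.4037. This is Case 1 of the Master Theorem (c < log_b(a), work dominated by leaves), giving O(n^(log_4 7)).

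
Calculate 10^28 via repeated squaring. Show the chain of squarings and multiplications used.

Computing 10^28 by squaring (build up from 10^1; each line after the first costs one multiplication):

10^1 = 10
10^2 = (10^1)^2 = 10^2 = 100
10^3 = 10 * 10^2 = 10 * 100 = 1000
10^6 = (10^3)^2 = 1000^2 = 1000000
10^7 = 10 * 10^6 = 10 * 1000000 = 10000000
10^14 = (10^7)^2 = 10000000^2 = 100000000000000
10^28 = (10^14)^2 = 100000000000000^2 = 10000000000000000000000000000

Result: 10000000000000000000000000000
Multiplications needed: 6 (6 lines after 10^1)

10^28 = 10000000000000000000000000000. Using exponentiation by squaring, this requires 6 multiplications. The key idea: if the exponent is even, square the half-power; if odd, multiply by the base once.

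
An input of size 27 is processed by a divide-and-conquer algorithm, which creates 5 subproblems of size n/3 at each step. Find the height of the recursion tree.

For divide and conquer with division factor 3:

Problem sizes at each level:
Level 0: 27
Level 1: 9
Level 2: 3
Level 3: 1

The root is level 0 and the size-1 base case is level 3 (the tree spans levels 0 through 3, i.e. 4 levels counting the root), so the depth is the number of divisions: log_3(27) = 3

The recursion tree depth is log_3(27) = 3. At each level, the problem size is divided by 3, so it takes 3 divisions to reduce to a base case of size 1. The algorithm makes 5 recursive calls at each level.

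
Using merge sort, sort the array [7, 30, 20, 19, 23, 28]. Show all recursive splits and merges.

Merge sort trace:

Split: [7, 30, 20, 19, 23, 28] -> [7, 30, 20] and [19, 23, 28]
  Split: [7, 30, 20] -> [7] and [30, 20]
    Split: [30, 20] -> [30] and [20]
    Merge: [30] + [20] -> [20, 30]
  Merge: [7] + [20, 30] -> [7, 20, 30]
  Split: [19, 23, 28] -> [19] and [23, 28]
    Split: [23, 28] -> [23] and [28]
    Merge: [23] + [28] -> [23, 28]
  Merge: [19] + [23, 28] -> [19, 23, 28]
Merge: [7, 20, 30] + [19, 23, 28] -> [7, 19, 20, 23, 28, 30]

Final sorted array: [7, 19, 20, 23, 28, 30]

The merge sort proceeds by recursively splitting the array and merging sorted halves.
After all merges, the sorted array is [7, 19, 20, 23, 28, 30].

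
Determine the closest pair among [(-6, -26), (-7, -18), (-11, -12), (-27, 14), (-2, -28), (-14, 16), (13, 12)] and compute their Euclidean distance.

Computing all pairwise distances among 7 points:

d((-6, -26), (-7, -18)) = 8.0623
d((-6, -26), (-11, -12)) = 14.8661
d((-6, -26), (-27, 14)) = 45.1774
d((-6, -26), (-2, -28)) = 4.4721 <-- minimum
d((-6, -26), (-14, 16)) = 42.7551
d((-6, -26), (13, 12)) = 42.4853
d((-7, -18), (-11, -12)) = 7.2111
d((-7, -18), (-27, 14)) = 37.7359
d((-7, -18), (-2, -28)) = 11.1803
d((-7, -18), (-14, 16)) = 34.7131
d((-7, -18), (13, 12)) = 36.0555
d((-11, -12), (-27, 14)) = 30.5287
d((-11, -12), (-2, -28)) = 18.3576
d((-11, -12), (-14, 16)) = 28.1603
d((-11, -12), (13, 12)) = 33.9411
d((-27, 14), (-2, -28)) = 48.8774
d((-27, 14), (-14, 16)) = 13.1529
d((-27, 14), (13, 12)) = 40.05
d((-2, -28), (-14, 16)) = 45.607
d((-2, -28), (13, 12)) = 42.72
d((-14, 16), (13, 12)) = 27.2947

Closest pair: (-6, -26) and (-2, -28) with distance 4.4721

The closest pair is (-6, -26) and (-2, -28) with Euclidean distance 4.4721. For 7 points, brute-force pairwise comparison is shown above. For large n, the divide-and-conquer algorithm (sort by x, recurse on halves, check the dividing strip) achieves O(n log n).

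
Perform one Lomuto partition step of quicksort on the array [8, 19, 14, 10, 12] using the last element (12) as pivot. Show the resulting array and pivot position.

Lomuto partition with pivot = 12:

Initial array: [8, 19, 14, 10, 12]

arr[0]=8 <= 12: swap with position 0, array becomes [8, 19, 14, 10, 12]
arr[1]=19 > 12: no swap
arr[2]=14 > 12: no swap
arr[3]=10 <= 12: swap with position 1, array becomes [8, 10, 14, 19, 12]

Place pivot at position 2: [8, 10, 12, 19, 14]
Pivot position: 2

After partitioning with pivot 12, the array becomes [8, 10, 12, 19, 14]. The pivot is placed at index 2. All elements to the left of the pivot are <= 12, and all elements to the right are > 12.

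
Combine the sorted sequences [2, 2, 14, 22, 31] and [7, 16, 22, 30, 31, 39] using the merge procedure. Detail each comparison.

Merging process:

Compare 2 vs 7: take 2 from left. Merged: [2]
Compare 2 vs 7: take 2 from left. Merged: [2, 2]
Compare 14 vs 7: take 7 from right. Merged: [2, 2, 7]
Compare 14 vs 16: take 14 from left. Merged: [2, 2, 7, 14]
Compare 22 vs 16: take 16 from right. Merged: [2, 2, 7, 14, 16]
Compare 22 vs 22: take 22 from left. Merged: [2, 2, 7, 14, 16, 22]
Compare 31 vs 22: take 22 from right. Merged: [2, 2, 7, 14, 16, 22, 22]
Compare 31 vs 30: take 30 from right. Merged: [2, 2, 7, 14, 16, 22, 22, 30]
Compare 31 vs 31: take 31 from left. Merged: [2, 2, 7, 14, 16, 22, 22, 30, 31]
Append remaining from right: [31, 39]. Merged: [2, 2, 7, 14, 16, 22, 22, 30, 31, 31, 39]

Final merged array: [2, 2, 7, 14, 16, 22, 22, 30, 31, 31, 39]
Total comparisons: 9

The merged array is [2, 2, 7, 14, 16, 22, 22, 30, 31, 31, 39], requiring 9 comparisons. The merge step runs in O(n) time where n is the total number of elements.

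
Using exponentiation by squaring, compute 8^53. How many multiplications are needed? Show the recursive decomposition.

Computing 8^53 by squaring (build up from 8^1; each line after the first costs one multiplication):

8^1 = 8
8^2 = (8^1)^2 = 8^2 = 64
8^3 = 8 * 8^2 = 8 * 64 = 512
8^6 = (8^3)^2 = 512^2 = 262144
8^12 = (8^6)^2 = 262144^2 = 68719476736
8^13 = 8 * 8^12 = 8 * 68719476736 = 549755813888
8^26 = (8^13)^2 = 549755813888^2 = 302231454903657293676544
8^52 = (8^26)^2 = 302231454903657293676544^2 = 91343852333181432387730302044767688728495783936
8^53 = 8 * 8^52 = 8 * 91343852333181432387730302044767688728495783936 = 730750818665451459101842416358141509827966271488

Result: 730750818665451459101842416358141509827966271488
Multiplications needed: 8 (8 lines after 8^1)

8^53 = 730750818665451459101842416358141509827966271488. Using exponentiation by squaring, this requires 8 multiplications. The key idea: if the exponent is even, square the half-power; if odd, multiply by the base once.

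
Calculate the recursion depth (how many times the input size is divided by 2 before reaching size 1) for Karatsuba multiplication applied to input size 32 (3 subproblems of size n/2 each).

For divide and conquer with division factor 2:

Problem sizes at each level:
Level 0: 32
Level 1: 16
Level 2: 8
Level 3: 4
Level 4: 2
Level 5: 1

The root is level 0 and the size-1 base case is level 5 (the tree spans levels 0 through 5, i.e. 6 levels counting the root), so the depth is the number of divisions: log_2(32) = 5

The recursion tree depth is log_2(32) = 5. At each level, the problem size is divided by 2, so it takes 5 divisions to reduce to a base case of size 1. The algorithm makes 3 recursive calls at each level.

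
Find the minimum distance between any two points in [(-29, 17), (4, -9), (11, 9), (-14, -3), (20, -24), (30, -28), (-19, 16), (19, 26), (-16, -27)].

Computing all pairwise distances among 9 points:

d((-29, 17), (4, -9)) = 42.0119
d((-29, 17), (11, 9)) = 40.7922
d((-29, 17), (-14, -3)) = 25.0
d((-29, 17), (20, -24)) = 63.8905
d((-29, 17), (30, -28)) = 74.2024
d((-29, 17), (-19, 16)) = 10.0499 <-- minimum
d((-29, 17), (19, 26)) = 48.8365
d((-29, 17), (-16, -27)) = 45.8803
d((4, -9), (11, 9)) = 19.3132
d((4, -9), (-14, -3)) = 18.9737
d((4, -9), (20, -24)) = 21.9317
d((4, -9), (30, -28)) = 32.2025
d((4, -9), (-19, 16)) = 33.9706
d((4, -9), (19, 26)) = 38.0789
d((4, -9), (-16, -27)) = 26.9072
d((11, 9), (-14, -3)) = 27.7308
d((11, 9), (20, -24)) = 34.2053
d((11, 9), (30, -28)) = 41.5933
d((11, 9), (-19, 16)) = 30.8058
d((11, 9), (19, 26)) = 18.7883
d((11, 9), (-16, -27)) = 45.0
d((-14, -3), (20, -24)) = 39.9625
d((-14, -3), (30, -28)) = 50.6063
d((-14, -3), (-19, 16)) = 19.6469
d((-14, -3), (19, 26)) = 43.9318
d((-14, -3), (-16, -27)) = 24.0832
d((20, -24), (30, -28)) = 10.7703
d((20, -24), (-19, 16)) = 55.8659
d((20, -24), (19, 26)) = 50.01
d((20, -24), (-16, -27)) = 36.1248
d((30, -28), (-19, 16)) = 65.8559
d((30, -28), (19, 26)) = 55.109
d((30, -28), (-16, -27)) = 46.0109
d((-19, 16), (19, 26)) = 39.2938
d((-19, 16), (-16, -27)) = 43.1045
d((19, 26), (-16, -27)) = 63.5138

Closest pair: (-29, 17) and (-19, 16) with distance 10.0499

The closest pair is (-29, 17) and (-19, 16) with Euclidean distance 10.0499. For 9 points, brute-force pairwise comparison is shown above. For large n, the divide-and-conquer algorithm (sort by x, recurse on halves, check the dividing strip) achieves O(n log n).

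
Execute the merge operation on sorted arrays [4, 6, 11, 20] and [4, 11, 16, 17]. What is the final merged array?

Merging process:

Compare 4 vs 4: take 4 from left. Merged: [4]
Compare 6 vs 4: take 4 from right. Merged: [4, 4]
Compare 6 vs 11: take 6 from left. Merged: [4, 4, 6]
Compare 11 vs 11: take 11 from left. Merged: [4, 4, 6, 11]
Compare 20 vs 11: take 11 from right. Merged: [4, 4, 6, 11, 11]
Compare 20 vs 16: take 16 from right. Merged: [4, 4, 6, 11, 11, 16]
Compare 20 vs 17: take 17 from right. Merged: [4, 4, 6, 11, 11, 16, 17]
Append remaining from left: [20]. Merged: [4, 4, 6, 11, 11, 16, 17, 20]

Final merged array: [4, 4, 6, 11, 11, 16, 17, 20]
Total comparisons: 7

The merged array is [4, 4, 6, 11, 11, 16, 17, 20], requiring 7 comparisons. The merge step runs in O(n) time where n is the total number of elements.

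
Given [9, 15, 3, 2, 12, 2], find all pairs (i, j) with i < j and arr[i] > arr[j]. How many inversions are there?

Finding inversions in [9, 15, 3, 2, 12, 2]:

(0, 2): arr[0]=9 > arr[2]=3
(0, 3): arr[0]=9 > arr[3]=2
(0, 5): arr[0]=9 > arr[5]=2
(1, 2): arr[1]=15 > arr[2]=3
(1, 3): arr[1]=15 > arr[3]=2
(1, 4): arr[1]=15 > arr[4]=12
(1, 5): arr[1]=15 > arr[5]=2
(2, 3): arr[2]=3 > arr[3]=2
(2, 5): arr[2]=3 > arr[5]=2
(4, 5): arr[4]=12 > arr[5]=2

Total inversions: 10

The array has 10 inversion(s): (0,2), (0,3), (0,5), (1,2), (1,3), (1,4), (1,5), (2,3), (2,5), (4,5). Each pair (i,j) satisfies i < j and arr[i] > arr[j].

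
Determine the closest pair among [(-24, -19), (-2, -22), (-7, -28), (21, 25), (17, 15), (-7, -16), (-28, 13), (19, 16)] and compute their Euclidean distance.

Computing all pairwise distances among 8 points:

d((-24, -19), (-2, -22)) = 22.2036
d((-24, -19), (-7, -28)) = 19.2354
d((-24, -19), (21, 25)) = 62.9365
d((-24, -19), (17, 15)) = 53.2635
d((-24, -19), (-7, -16)) = 17.2627
d((-24, -19), (-28, 13)) = 32.249
d((-24, -19), (19, 16)) = 55.4437
d((-2, -22), (-7, -28)) = 7.8102
d((-2, -22), (21, 25)) = 52.3259
d((-2, -22), (17, 15)) = 41.5933
d((-2, -22), (-7, -16)) = 7.8102
d((-2, -22), (-28, 13)) = 43.6005
d((-2, -22), (19, 16)) = 43.4166
d((-7, -28), (21, 25)) = 59.9416
d((-7, -28), (17, 15)) = 49.2443
d((-7, -28), (-7, -16)) = 12.0
d((-7, -28), (-28, 13)) = 46.0652
d((-7, -28), (19, 16)) = 51.1077
d((21, 25), (17, 15)) = 10.7703
d((21, 25), (-7, -16)) = 49.6488
d((21, 25), (-28, 13)) = 50.448
d((21, 25), (19, 16)) = 9.2195
d((17, 15), (-7, -16)) = 39.2046
d((17, 15), (-28, 13)) = 45.0444
d((17, 15), (19, 16)) = 2.2361 <-- minimum
d((-7, -16), (-28, 13)) = 35.805
d((-7, -16), (19, 16)) = 41.2311
d((-28, 13), (19, 16)) = 47.0956

Closest pair: (17, 15) and (19, 16) with distance 2.2361

The closest pair is (17, 15) and (19, 16) with Euclidean distance 2.2361. For 8 points, brute-force pairwise comparison is shown above. For large n, the divide-and-conquer algorithm (sort by x, recurse on halves, check the dividing strip) achieves O(n log n).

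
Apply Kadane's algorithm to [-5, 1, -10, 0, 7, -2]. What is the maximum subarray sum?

Using Kadane's algorithm on [-5, 1, -10, 0, 7, -2]:

Scanning through the array:
Position 1 (value 1): max_ending_here = 1, max_so_far = 1
Position 2 (value -10): max_ending_here = -9, max_so_far = 1
Position 3 (value 0): max_ending_here = 0, max_so_far = 1
Position 4 (value 7): max_ending_here = 7, max_so_far = 7
Position 5 (value -2): max_ending_here = 5, max_so_far = 7

Maximum subarray: [0, 7]
Maximum sum: 7

The maximum subarray is [0, 7] with sum 7. This subarray runs from index 3 to index 4.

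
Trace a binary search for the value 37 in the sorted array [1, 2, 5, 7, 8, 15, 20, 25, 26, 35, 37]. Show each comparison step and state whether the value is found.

Binary search for 37 in [1, 2, 5, 7, 8, 15, 20, 25, 26, 35, 37]:

lo=0, hi=10, mid=5, arr[mid]=15 -> 15 < 37, search right half
lo=6, hi=10, mid=8, arr[mid]=26 -> 26 < 37, search right half
lo=9, hi=10, mid=9, arr[mid]=35 -> 35 < 37, search right half
lo=10, hi=10, mid=10, arr[mid]=37 -> Found target at index 10!

Binary search finds 37 at index 10 after 4 comparisons. The search repeatedly halves the search space by comparing with the middle element.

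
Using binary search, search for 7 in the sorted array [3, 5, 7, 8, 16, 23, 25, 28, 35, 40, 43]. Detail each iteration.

Binary search for 7 in [3, 5, 7, 8, 16, 23, 25, 28, 35, 40, 43]:

lo=0, hi=10, mid=5, arr[mid]=23 -> 23 > 7, search left half
lo=0, hi=4, mid=2, arr[mid]=7 -> Found target at index 2!

Binary search finds 7 at index 2 after 2 comparisons. The search repeatedly halves the search space by comparing with the middle element.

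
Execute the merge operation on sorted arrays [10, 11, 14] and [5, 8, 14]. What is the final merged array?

Merging process:

Compare 10 vs 5: take 5 from right. Merged: [5]
Compare 10 vs 8: take 8 from right. Merged: [5, 8]
Compare 10 vs 14: take 10 from left. Merged: [5, 8, 10]
Compare 11 vs 14: take 11 from left. Merged: [5, 8, 10, 11]
Compare 14 vs 14: take 14 from left. Merged: [5, 8, 10, 11, 14]
Append remaining from right: [14]. Merged: [5, 8, 10, 11, 14, 14]

Final merged array: [5, 8, 10, 11, 14, 14]
Total comparisons: 5

The merged array is [5, 8, 10, 11, 14, 14], requiring 5 comparisons. The merge step runs in O(n) time where n is the total number of elements.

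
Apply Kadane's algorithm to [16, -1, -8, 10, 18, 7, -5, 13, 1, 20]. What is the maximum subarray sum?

Using Kadane's algorithm on [16, -1, -8, 10, 18, 7, -5, 13, 1, 20]:

Scanning through the array:
Position 1 (value -1): max_ending_here = 15, max_so_far = 16
Position 2 (value -8): max_ending_here = 7, max_so_far = 16
Position 3 (value 10): max_ending_here = 17, max_so_far = 17
Position 4 (value 18): max_ending_here = 35, max_so_far = 35
Position 5 (value 7): max_ending_here = 42, max_so_far = 42
Position 6 (value -5): max_ending_here = 37, max_so_far = 42
Position 7 (value 13): max_ending_here = 50, max_so_far = 50
Position 8 (value 1): max_ending_here = 51, max_so_far = 51
Position 9 (value 20): max_ending_here = 71, max_so_far = 71

Maximum subarray: [16, -1, -8, 10, 18, 7, -5, 13, 1, 20]
Maximum sum: 71

The maximum subarray is [16, -1, -8, 10, 18, 7, -5, 13, 1, 20] with sum 71. This subarray runs from index 0 to index 9.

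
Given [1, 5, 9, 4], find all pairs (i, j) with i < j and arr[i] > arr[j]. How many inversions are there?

Finding inversions in [1, 5, 9, 4]:

(1, 3): arr[1]=5 > arr[3]=4
(2, 3): arr[2]=9 > arr[3]=4

Total inversions: 2

The array has 2 inversion(s): (1,3), (2,3). Each pair (i,j) satisfies i < j and arr[i] > arr[j].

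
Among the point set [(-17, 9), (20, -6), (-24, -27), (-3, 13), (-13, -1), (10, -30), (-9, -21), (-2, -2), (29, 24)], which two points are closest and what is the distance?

Computing all pairwise distances among 9 points:

d((-17, 9), (20, -6)) = 39.9249
d((-17, 9), (-24, -27)) = 36.6742
d((-17, 9), (-3, 13)) = 14.5602
d((-17, 9), (-13, -1)) = 10.7703 <-- minimum
d((-17, 9), (10, -30)) = 47.4342
d((-17, 9), (-9, -21)) = 31.0483
d((-17, 9), (-2, -2)) = 18.6011
d((-17, 9), (29, 24)) = 48.3839
d((20, -6), (-24, -27)) = 48.7545
d((20, -6), (-3, 13)) = 29.8329
d((20, -6), (-13, -1)) = 33.3766
d((20, -6), (10, -30)) = 26.0
d((20, -6), (-9, -21)) = 32.6497
d((20, -6), (-2, -2)) = 22.3607
d((20, -6), (29, 24)) = 31.3209
d((-24, -27), (-3, 13)) = 45.1774
d((-24, -27), (-13, -1)) = 28.2312
d((-24, -27), (10, -30)) = 34.1321
d((-24, -27), (-9, -21)) = 16.1555
d((-24, -27), (-2, -2)) = 33.3017
d((-24, -27), (29, 24)) = 73.5527
d((-3, 13), (-13, -1)) = 17.2047
d((-3, 13), (10, -30)) = 44.9222
d((-3, 13), (-9, -21)) = 34.5254
d((-3, 13), (-2, -2)) = 15.0333
d((-3, 13), (29, 24)) = 33.8378
d((-13, -1), (10, -30)) = 37.0135
d((-13, -1), (-9, -21)) = 20.3961
d((-13, -1), (-2, -2)) = 11.0454
d((-13, -1), (29, 24)) = 48.8774
d((10, -30), (-9, -21)) = 21.0238
d((10, -30), (-2, -2)) = 30.4631
d((10, -30), (29, 24)) = 57.2451
d((-9, -21), (-2, -2)) = 20.2485
d((-9, -21), (29, 24)) = 58.8982
d((-2, -2), (29, 24)) = 40.4599

Closest pair: (-17, 9) and (-13, -1) with distance 10.7703

The closest pair is (-17, 9) and (-13, -1) with Euclidean distance 10.7703. For 9 points, brute-force pairwise comparison is shown above. For large n, the divide-and-conquer algorithm (sort by x, recurse on halves, check the dividing strip) achieves O(n log n).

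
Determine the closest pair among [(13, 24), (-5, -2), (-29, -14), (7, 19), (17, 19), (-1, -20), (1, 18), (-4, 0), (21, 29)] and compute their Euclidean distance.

Computing all pairwise distances among 9 points:

d((13, 24), (-5, -2)) = 31.6228
d((13, 24), (-29, -14)) = 56.6392
d((13, 24), (7, 19)) = 7.8102
d((13, 24), (17, 19)) = 6.4031
d((13, 24), (-1, -20)) = 46.1736
d((13, 24), (1, 18)) = 13.4164
d((13, 24), (-4, 0)) = 29.4109
d((13, 24), (21, 29)) = 9.434
d((-5, -2), (-29, -14)) = 26.8328
d((-5, -2), (7, 19)) = 24.1868
d((-5, -2), (17, 19)) = 30.4138
d((-5, -2), (-1, -20)) = 18.4391
d((-5, -2), (1, 18)) = 20.8806
d((-5, -2), (-4, 0)) = 2.2361 <-- minimum
d((-5, -2), (21, 29)) = 40.4599
d((-29, -14), (7, 19)) = 48.8365
d((-29, -14), (17, 19)) = 56.6127
d((-29, -14), (-1, -20)) = 28.6356
d((-29, -14), (1, 18)) = 43.8634
d((-29, -14), (-4, 0)) = 28.6531
d((-29, -14), (21, 29)) = 65.9469
d((7, 19), (17, 19)) = 10.0
d((7, 19), (-1, -20)) = 39.8121
d((7, 19), (1, 18)) = 6.0828
d((7, 19), (-4, 0)) = 21.9545
d((7, 19), (21, 29)) = 17.2047
d((17, 19), (-1, -20)) = 42.9535
d((17, 19), (1, 18)) = 16.0312
d((17, 19), (-4, 0)) = 28.3196
d((17, 19), (21, 29)) = 10.7703
d((-1, -20), (1, 18)) = 38.0526
d((-1, -20), (-4, 0)) = 20.2237
d((-1, -20), (21, 29)) = 53.7122
d((1, 18), (-4, 0)) = 18.6815
d((1, 18), (21, 29)) = 22.8254
d((-4, 0), (21, 29)) = 38.2884

Closest pair: (-5, -2) and (-4, 0) with distance 2.2361

The closest pair is (-5, -2) and (-4, 0) with Euclidean distance 2.2361. For 9 points, brute-force pairwise comparison is shown above. For large n, the divide-and-conquer algorithm (sort by x, recurse on halves, check the dividing strip) achieves O(n log n).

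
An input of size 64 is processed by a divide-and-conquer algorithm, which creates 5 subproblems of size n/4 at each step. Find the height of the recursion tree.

For divide and conquer with division factor 4:

Problem sizes at each level:
Level 0: 64
Level 1: 16
Level 2: 4
Level 3: 1

The root is level 0 and the size-1 base case is level 3 (the tree spans levels 0 through 3, i.e. 4 levels counting the root), so the depth is the number of divisions: log_4(64) = 3

The recursion tree depth is log_4(64) = 3. At each level, the problem size is divided by 4, so it takes 3 divisions to reduce to a base case of size 1. The algorithm makes 5 recursive calls at each level.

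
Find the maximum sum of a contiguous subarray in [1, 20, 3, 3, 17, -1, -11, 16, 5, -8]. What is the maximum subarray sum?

Using Kadane's algorithm on [1, 20, 3, 3, 17, -1, -11, 16, 5, -8]:

Scanning through the array:
Position 1 (value 20): max_ending_here = 21, max_so_far = 21
Position 2 (value 3): max_ending_here = 24, max_so_far = 24
Position 3 (value 3): max_ending_here = 27, max_so_far = 27
Position 4 (value 17): max_ending_here = 44, max_so_far = 44
Position 5 (value -1): max_ending_here = 43, max_so_far = 44
Position 6 (value -11): max_ending_here = 32, max_so_far = 44
Position 7 (value 16): max_ending_here = 48, max_so_far = 48
Position 8 (value 5): max_ending_here = 53, max_so_far = 53
Position 9 (value -8): max_ending_here = 45, max_so_far = 53

Maximum subarray: [1, 20, 3, 3, 17, -1, -11, 16, 5]
Maximum sum: 53

The maximum subarray is [1, 20, 3, 3, 17, -1, -11, 16, 5] with sum 53. This subarray runs from index 0 to index 8.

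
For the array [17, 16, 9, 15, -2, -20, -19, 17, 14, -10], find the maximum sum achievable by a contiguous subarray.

Using Kadane's algorithm on [17, 16, 9, 15, -2, -20, -19, 17, 14, -10]:

Scanning through the array:
Position 1 (value 16): max_ending_here = 33, max_so_far = 33
Position 2 (value 9): max_ending_here = 42, max_so_far = 42
Position 3 (value 15): max_ending_here = 57, max_so_far = 57
Position 4 (value -2): max_ending_here = 55, max_so_far = 57
Position 5 (value -20): max_ending_here = 35, max_so_far = 57
Position 6 (value -19): max_ending_here = 16, max_so_far = 57
Position 7 (value 17): max_ending_here = 33, max_so_far = 57
Position 8 (value 14): max_ending_here = 47, max_so_far = 57
Position 9 (value -10): max_ending_here = 37, max_so_far = 57

Maximum subarray: [17, 16, 9, 15]
Maximum sum: 57

The maximum subarray is [17, 16, 9, 15] with sum 57. This subarray runs from index 0 to index 3.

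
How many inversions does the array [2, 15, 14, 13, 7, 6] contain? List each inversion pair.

Finding inversions in [2, 15, 14, 13, 7, 6]:

(1, 2): arr[1]=15 > arr[2]=14
(1, 3): arr[1]=15 > arr[3]=13
(1, 4): arr[1]=15 > arr[4]=7
(1, 5): arr[1]=15 > arr[5]=6
(2, 3): arr[2]=14 > arr[3]=13
(2, 4): arr[2]=14 > arr[4]=7
(2, 5): arr[2]=14 > arr[5]=6
(3, 4): arr[3]=13 > arr[4]=7
(3, 5): arr[3]=13 > arr[5]=6
(4, 5): arr[4]=7 > arr[5]=6

Total inversions: 10

The array has 10 inversion(s): (1,2), (1,3), (1,4), (1,5), (2,3), (2,4), (2,5), (3,4), (3,5), (4,5). Each pair (i,j) satisfies i < j and arr[i] > arr[j].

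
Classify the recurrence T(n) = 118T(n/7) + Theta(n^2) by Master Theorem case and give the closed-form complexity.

Master Theorem for T(n) = 118T(n/7) + O(n^2):

a = 118, b = 7, c = 2
log_b(a) = log_7(118) = 2.4516

Case 1: c = 2 < log_7(118) = 2.4516
T(n) = O(n^(log_7 118))

For T(n) = 118T(n/7) + O(n^2): log_7(118) = 2.4516. This is Case 1 of the Master Theorem (c < log_b(a), work dominated by leaves), giving O(n^(log_7 118)).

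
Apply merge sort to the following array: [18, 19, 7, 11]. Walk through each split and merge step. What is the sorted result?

Merge sort trace:

Split: [18, 19, 7, 11] -> [18, 19] and [7, 11]
  Split: [18, 19] -> [18] and [19]
  Merge: [18] + [19] -> [18, 19]
  Split: [7, 11] -> [7] and [11]
  Merge: [7] + [11] -> [7, 11]
Merge: [18, 19] + [7, 11] -> [7, 11, 18, 19]

Final sorted array: [7, 11, 18, 19]

The merge sort proceeds by recursively splitting the array and merging sorted halves.
After all merges, the sorted array is [7, 11, 18, 19].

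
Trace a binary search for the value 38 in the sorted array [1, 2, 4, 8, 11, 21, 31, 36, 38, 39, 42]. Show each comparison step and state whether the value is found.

Binary search for 38 in [1, 2, 4, 8, 11, 21, 31, 36, 38, 39, 42]:

lo=0, hi=10, mid=5, arr[mid]=21 -> 21 < 38, search right half
lo=6, hi=10, mid=8, arr[mid]=38 -> Found target at index 8!

Binary search finds 38 at index 8 after 2 comparisons. The search repeatedly halves the search space by comparing with the middle element.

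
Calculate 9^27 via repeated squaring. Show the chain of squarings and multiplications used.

Computing 9^27 by squaring (build up from 9^1; each line after the first costs one multiplication):

9^1 = 9
9^2 = (9^1)^2 = 9^2 = 81
9^3 = 9 * 9^2 = 9 * 81 = 729
9^6 = (9^3)^2 = 729^2 = 531441
9^12 = (9^6)^2 = 531441^2 = 282429536481
9^13 = 9 * 9^12 = 9 * 282429536481 = 2541865828329
9^26 = (9^13)^2 = 2541865828329^2 = 6461081889226673298932241
9^27 = 9 * 9^26 = 9 * 6461081889226673298932241 = 58149737003040059690390169

Result: 58149737003040059690390169
Multiplications needed: 7 (7 lines after 9^1)

9^27 = 58149737003040059690390169. Using exponentiation by squaring, this requires 7 multiplications. The key idea: if the exponent is even, square the half-power; if odd, multiply by the base once.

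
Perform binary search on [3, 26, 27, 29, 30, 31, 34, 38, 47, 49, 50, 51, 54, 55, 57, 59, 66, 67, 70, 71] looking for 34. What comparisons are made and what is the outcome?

Binary search for 34 in [3, 26, 27, 29, 30, 31, 34, 38, 47, 49, 50, 51, 54, 55, 57, 59, 66, 67, 70, 71]:

lo=0, hi=19, mid=9, arr[mid]=49 -> 49 > 34, search left half
lo=0, hi=8, mid=4, arr[mid]=30 -> 30 < 34, search right half
lo=5, hi=8, mid=6, arr[mid]=34 -> Found target at index 6!

Binary search finds 34 at index 6 after 3 comparisons. The search repeatedly halves the search space by comparing with the middle element.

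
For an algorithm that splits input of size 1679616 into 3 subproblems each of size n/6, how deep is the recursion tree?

For divide and conquer with division factor 6:

Problem sizes at each level:
Level 0: 1679616
Level 1: 279936
Level 2: 46656
Level 3: 7776
Level 4: 1296
Level 5: 216
Level 6: 36
Level 7: 6
Level 8: 1

The root is level 0 and the size-1 base case is level 8 (the tree spans levels 0 through 8, i.e. 9 levels counting the root), so the depth is the number of divisions: log_6(1679616) = 8

The recursion tree depth is log_6(1679616) = 8. At each level, the problem size is divided by 6, so it takes 8 divisions to reduce to a base case of size 1. The algorithm makes 3 recursive calls at each level.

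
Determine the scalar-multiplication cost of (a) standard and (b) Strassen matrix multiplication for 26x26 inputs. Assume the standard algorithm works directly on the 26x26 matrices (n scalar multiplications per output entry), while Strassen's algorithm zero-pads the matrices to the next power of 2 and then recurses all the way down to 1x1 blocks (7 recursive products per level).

Matrix multiplication for 26x26 matrices:

Strassen's algorithm requires power-of-2 dimensions. Pad 26x26 to 32x32 (next power of 2).

Standard algorithm: 26^3 = 17576 multiplications
Strassen's algorithm: 7^(log2(32)) = 7^5 = 16807 multiplications
Savings: 17576 - 16807 = 769 multiplications

Standard: 17576 multiplications (26^3). Strassen: 16807 multiplications (7^5, after padding to 32x32). Strassen reduces 8 recursive multiplications to 7 at each level.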